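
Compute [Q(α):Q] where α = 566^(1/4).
[Q(α):Q] = 4

α is a root of x^4 - 566. By Eisenstein's criterion at the prime p = 2 (which divides the constant term 566 but p^2 = 4 does not, since 566 is squarefree), x^4 - 566 is irreducible over Q. Hence [Q(α):Q] = 4.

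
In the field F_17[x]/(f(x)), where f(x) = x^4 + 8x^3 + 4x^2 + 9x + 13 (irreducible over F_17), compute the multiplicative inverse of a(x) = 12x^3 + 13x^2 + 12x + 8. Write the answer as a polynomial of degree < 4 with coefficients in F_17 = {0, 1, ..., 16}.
a(x)^(-1) ≡ 5x^3 + 8x^2 + 7x + 10 (mod f(x))

Since f is irreducible over F_17, F_17[x]/(f) is a field and a(x) ≠ 0 has an inverse. Apply the extended Euclidean algorithm to f(x) and a(x) in F_17[x]: f(x) = (10x + 4)·a(x) + (2x^2 + 15);  a(x) = (6x + 15)·(2x^2 + 15) + (7x + 4);  (2x^2 + 15) = (10x + 4)·(7x + 4) + (16). The last nonzero remainder is the constant 16 = gcd(f, a) in F_17. Back-substituting through the division chain expresses 16 = s(x)·a(x) + t(x)·f(x) with s(x) ≡ 12x^3 + 9x^2 + 10x + 7 (mod f), so (12x^3 + 9x^2 + 10x + 7)·a(x) ≡ 16 (mod f). Multiplying by 16^(-1) ≡ 16 in F_17 gives a(x)^(-1) ≡ 16·(12x^3 + 9x^2 + 10x + 7) ≡ 5x^3 + 8x^2 + 7x + 10 (mod f). Check: (12x^3 + 13x^2 + 12x + 8)·(5x^3 + 8x^2 + 7x + 10) = 9x^6 + 8x^5 + 10x^4 + 7x^3 + 6x^2 + 6x + 12 ≡ 1 (mod x^4 + 8x^3 + 4x^2 + 9x + 13).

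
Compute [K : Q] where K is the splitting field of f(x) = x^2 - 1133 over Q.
[K : Q] = 2

f(x) = x^2 - 1133 factors as (x - √1133)(x + √1133). The splitting field is K = Q(√1133). Since 1133 is squarefree and > 1, it is not a perfect square, so x^2 - 1133 is irreducible over Q and [Q(√1133) : Q] = 2. Hence [K : Q] = 2.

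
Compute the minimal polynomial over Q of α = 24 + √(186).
m_α(x) = x^2 - 48x + 390

From α - 24 = √(186), squaring gives (α - 24)^2 = 186, i.e. α^2 - 48α + 576 = 186, so α^2 - 48α + 390 = 0. The discriminant of x^2 - 48x + 390 is (-48)^2 - 4·(390) = 2304 - 1560 = 744, and 4·(186) is not a perfect square in Q since 186 is squarefree and ≠ 1. Hence x^2 - 48x + 390 is irreducible over Q and is the minimal polynomial of α.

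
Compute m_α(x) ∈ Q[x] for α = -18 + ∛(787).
m_α(x) = x^3 + 54x^2 + 972x + 5045

Set β = α + 18 = ∛(787), so β^3 = 787. Then (α + 18)^3 - 787 = 0, i.e. α is a root of g(x) = (x + 18)^3 - 787 = x^3 + 54x^2 + 972x + 5045. Since g(x) = h(x + 18) where h(x) = x^3 - 787, and h is irreducible over Q (because 787 is not a perfect cube, so h has no rational root, and a monic cubic with no rational root is irreducible), g is also irreducible (irreducibility is preserved under the substitution x → x + 18). Hence m_α(x) = x^3 + 54x^2 + 972x + 5045.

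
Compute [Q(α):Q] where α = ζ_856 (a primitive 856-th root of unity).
[Q(α):Q] = 424

The minimal polynomial of ζ_856 over Q is the 856-th cyclotomic polynomial Φ_856(x), which is irreducible over Q and has degree φ(856) = 424. Hence [Q(α):Q] = φ(856) = 424.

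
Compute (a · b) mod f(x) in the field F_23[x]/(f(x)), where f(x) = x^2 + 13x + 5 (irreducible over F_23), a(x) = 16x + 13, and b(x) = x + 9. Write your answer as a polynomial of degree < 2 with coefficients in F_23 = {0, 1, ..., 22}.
a · b ≡ 18x + 14 (mod f(x))

Multiply in F_23[x]: a(x)·b(x) = (16x + 13)·(x + 9) = 16x^2 + 19x + 2. This has degree ≥ 2, so divide by f(x) over F_23: 16x^2 + 19x + 2 = (16)·(x^2 + 13x + 5) + (18x + 14). Hence a·b ≡ 18x + 14 (mod f). (F_23[x]/(f) is a field with 23^2 = 529 elements since f is irreducible of degree 2.)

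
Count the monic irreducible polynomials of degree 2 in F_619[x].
There are 191271 monic irreducible polynomials of degree 2 over F_619

Each element of F_{619^2} that lies in no proper subfield is a root of exactly one monic irreducible of degree 2 over F_619, and each such polynomial has 2 distinct roots in F_{619^2}. By Möbius inversion the count is N_619(2) = (1/2) Σ_{d|2} μ(2/d) · 619^d = (1/2)(μ(2)·619^1 + μ(1)·619^2) = 382542/2 = 191271.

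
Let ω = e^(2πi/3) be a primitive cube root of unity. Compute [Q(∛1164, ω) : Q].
[Q(∛1164, ω) : Q] = 6

[Q(∛1164):Q] = 3 (min poly x^3 - 1164, irreducible since 1164 is not a perfect cube). [Q(ω):Q] = 2 (min poly x^2 + x + 1). Since Q(∛1164) ⊂ R and ω ∉ R, we have ω ∉ Q(∛1164), so x^2 + x + 1 remains irreducible over Q(∛1164) and [Q(∛1164, ω) : Q(∛1164)] = 2. By the tower law, [Q(∛1164, ω) : Q] = 3 · 2 = 6. (In fact Q(∛1164, ω) is the splitting field of x^3 - 1164 over Q.)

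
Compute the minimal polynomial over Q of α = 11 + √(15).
m_α(x) = x^2 - 22x + 106

From α - 11 = √(15), squaring gives (α - 11)^2 = 15, i.e. α^2 - 22α + 121 = 15, so α^2 - 22α + 106 = 0. The discriminant of x^2 - 22x + 106 is (-22)^2 - 4·(106) = 484 - 424 = 60, and 4·(15) is not a perfect square in Q since 15 is squarefree and ≠ 1. Hence x^2 - 22x + 106 is irreducible over Q and is the minimal polynomial of α.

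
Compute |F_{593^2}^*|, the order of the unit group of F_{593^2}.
|F_{593^2}^*| = 351648

F_{593^2} has 593^2 = 351649 elements; its multiplicative group consists of all nonzero elements, so |F_{593^2}^*| = 351649 - 1 = 351648. (It is cyclic since any finite subgroup of the multiplicative group of a field is cyclic.)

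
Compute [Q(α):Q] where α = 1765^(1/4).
[Q(α):Q] = 4

α is a root of x^4 - 1765. By Eisenstein's criterion at the prime p = 5 (which divides the constant term 1765 but p^2 = 25 does not, since 1765 is squarefree), x^4 - 1765 is irreducible over Q. Hence [Q(α):Q] = 4.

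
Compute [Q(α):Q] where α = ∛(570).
[Q(α):Q] = 3

The minimal polynomial of α is x^3 - 570, irreducible over Q since 570 is not a perfect cube (so x^3 - 570 has no rational root). Hence [Q(α):Q] = deg(m_α) = 3.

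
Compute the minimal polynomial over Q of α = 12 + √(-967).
m_α(x) = x^2 - 24x + 1111

From α - 12 = √(-967), squaring gives (α - 12)^2 = -967, i.e. α^2 - 24α + 144 = -967, so α^2 - 24α + 1111 = 0. The discriminant of x^2 - 24x + 1111 is (-24)^2 - 4·(1111) = 576 - 4444 = -3868, and 4·(-967) is not a perfect square in Q since -967 is squarefree and ≠ 1. Hence x^2 - 24x + 1111 is irreducible over Q and is the minimal polynomial of α.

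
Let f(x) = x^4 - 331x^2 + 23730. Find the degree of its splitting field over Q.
[K : Q] = 4

Solving the quadratic in x^2: x^2 = (331 ± √(331^2 - 4·23730))/2 = (331 ± √14641)/2 = (331 ± 121)/2, giving x^2 = 226 or x^2 = 105. So f(x) = (x^2 - 226)(x^2 - 105) and the roots of f are ±√226, ±√105. Hence the splitting field is K = Q(√226, √105). Since 226 and 105 are distinct squarefree integers > 1, their product 23730 is not a perfect square, so √105 ∉ Q(√226). By the tower law [K:Q] = [Q(√226,√105):Q(√226)] · [Q(√226):Q] = 2 · 2 = 4.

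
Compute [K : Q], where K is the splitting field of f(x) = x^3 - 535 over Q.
[K : Q] = 6

The roots of x^3 - 535 are ∛535, ω∛535, ω^2∛535 where ω = e^(2πi/3) is a primitive cube root of unity, so K = Q(∛535, ω). Now [Q(∛535):Q] = 3 (since 535 is not a perfect cube, x^3 - 535 is irreducible) and [Q(ω):Q] = 2. Both 2 and 3 divide [K:Q], and [K:Q] ≤ 3·2 = 6, so [K:Q] = 6. (Equivalently: Q(∛535) ⊂ R but ω ∉ R, so [K : Q(∛535)] = 2.)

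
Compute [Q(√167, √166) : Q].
[Q(√167, √166) : Q] = 4

[Q(√167):Q] = 2 (min poly x^2 - 167, irreducible since 167 is squarefree > 1). For the top step, suppose √166 ∈ Q(√167), say √166 = c + d√167 with c, d ∈ Q. Squaring: 166 = c^2 + 167d^2 + 2cd√167. Since √167 ∉ Q this forces 2cd = 0. If d = 0 then √166 = c ∈ Q, contradicting 166 squarefree > 1. If c = 0 then 166 = 167d^2, so 167·166 = (167d)^2 is a perfect square in Q — but 167·166 = 27722 is not a perfect square (since 167 and 166 are distinct squarefree integers). Contradiction. Hence √166 ∉ Q(√167), so x^2 - 166 stays irreducible over Q(√167) and [Q(√167, √166) : Q(√167)] = 2. By the tower law, [Q(√167, √166) : Q] = 2 · 2 = 4.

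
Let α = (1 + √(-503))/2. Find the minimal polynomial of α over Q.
m_α(x) = x^2 - x + 126

From 2α - 1 = √(-503), squaring gives (2α - 1)^2 = -503, i.e. 4α^2 - 4α + 1 = -503, so α^2 - α + (1 + 503)/4 = 0. Since -503 ≡ 1 (mod 4), (1 + 503)/4 = 126 ∈ Z. The polynomial x^2 - x + 126 has discriminant 1 - 4·(126) = -503, which is not a perfect square in Q (d = -503 is squarefree and ≠ 1), so x^2 - x + 126 is irreducible over Q. It is the minimal polynomial of α.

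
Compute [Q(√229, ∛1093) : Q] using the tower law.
[Q(√229, ∛1093) : Q] = 6

Let L = Q(√229, ∛1093). Since Q(√229) ⊂ L and [Q(√229):Q] = 2, the tower law gives 2 | [L:Q]. Likewise Q(∛1093) ⊂ L with [Q(∛1093):Q] = 3 (because 1093 is not a perfect cube), so 3 | [L:Q]. As gcd(2,3) = 1, [L:Q] is divisible by 6. Conversely L is generated over Q by √229 and ∛1093, so [L:Q] ≤ 2·3 = 6. Therefore [Q(√229, ∛1093) : Q] = 6.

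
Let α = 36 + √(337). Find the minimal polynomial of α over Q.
m_α(x) = x^2 - 72x + 959

From α - 36 = √(337), squaring gives (α - 36)^2 = 337, i.e. α^2 - 72α + 1296 = 337, so α^2 - 72α + 959 = 0. The discriminant of x^2 - 72x + 959 is (-72)^2 - 4·(959) = 5184 - 3836 = 1348, and 4·(337) is not a perfect square in Q since 337 is squarefree and ≠ 1. Hence x^2 - 72x + 959 is irreducible over Q and is the minimal polynomial of α.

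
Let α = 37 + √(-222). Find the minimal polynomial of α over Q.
m_α(x) = x^2 - 74x + 1591

From α - 37 = √(-222), squaring gives (α - 37)^2 = -222, i.e. α^2 - 74α + 1369 = -222, so α^2 - 74α + 1591 = 0. The discriminant of x^2 - 74x + 1591 is (-74)^2 - 4·(1591) = 5476 - 6364 = -888, and 4·(-222) is not a perfect square in Q since -222 is squarefree and ≠ 1. Hence x^2 - 74x + 1591 is irreducible over Q and is the minimal polynomial of α.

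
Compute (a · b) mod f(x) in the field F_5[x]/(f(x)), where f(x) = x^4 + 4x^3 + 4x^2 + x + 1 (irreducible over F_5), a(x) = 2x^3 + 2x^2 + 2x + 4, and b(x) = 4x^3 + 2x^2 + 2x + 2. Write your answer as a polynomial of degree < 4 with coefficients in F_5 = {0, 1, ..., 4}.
a · b ≡ 4x^3 + 2x^2 + 3x + 4 (mod f(x))

Multiply in F_5[x]: a(x)·b(x) = (2x^3 + 2x^2 + 2x + 4)·(4x^3 + 2x^2 + 2x + 2) = 3x^6 + 2x^5 + x^4 + 3x^3 + x^2 + 2x + 3. This has degree ≥ 4, so divide by f(x) over F_5: 3x^6 + 2x^5 + x^4 + 3x^3 + x^2 + 2x + 3 = (3x^2 + 4)·(x^4 + 4x^3 + 4x^2 + x + 1) + (4x^3 + 2x^2 + 3x + 4). Hence a·b ≡ 4x^3 + 2x^2 + 3x + 4 (mod f). (F_5[x]/(f) is a field with 5^4 = 625 elements since f is irreducible of degree 4.)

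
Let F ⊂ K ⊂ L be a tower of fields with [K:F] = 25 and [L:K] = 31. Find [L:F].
[L:F] = 775

The tower law says that for any tower of field extensions F ⊂ K ⊂ L with finite degrees, [L:F] = [L:K] · [K:F]. Here this gives [L:F] = 31 · 25 = 775.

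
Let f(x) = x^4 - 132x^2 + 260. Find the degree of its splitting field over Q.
[K : Q] = 4

Solving the quadratic in x^2: x^2 = (132 ± √(132^2 - 4·260))/2 = (132 ± √16384)/2 = (132 ± 128)/2, giving x^2 = 2 or x^2 = 130. So f(x) = (x^2 - 2)(x^2 - 130) and the roots of f are ±√2, ±√130. Hence the splitting field is K = Q(√2, √130). Since 2 and 130 are distinct squarefree integers > 1, their product 260 is not a perfect square, so √130 ∉ Q(√2). By the tower law [K:Q] = [Q(√2,√130):Q(√2)] · [Q(√2):Q] = 2 · 2 = 4.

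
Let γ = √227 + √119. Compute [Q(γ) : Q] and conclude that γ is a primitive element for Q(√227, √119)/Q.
[Q(γ) : Q] = 4 (equivalently, Q(γ) = Q(√227, √119))

Obviously Q(γ) ⊆ Q(√227, √119), and [Q(√227, √119):Q] = 4 (since 227, 119 are distinct squarefree integers > 1 with 27013 not a perfect square). To show equality we compute the minimal polynomial of γ. From γ = √227 + √119: γ^2 = 227 + 2√(27013) + 119 = 346 + 2√(27013), so γ^2 - 346 = 2√(27013); squaring, (γ^2 - 346)^2 = 4·27013, i.e. γ^4 - 692γ^2 + 119716 - 108052 = 0, i.e. γ^4 - 692γ^2 + 11664 = 0. So γ is a root of x^4 - 692x^2 + 11664. This polynomial is irreducible over Q: it has no rational root (each ±√227 ± √119 is irrational), and any factorization into two quadratics over Q would force √(27013) ∈ Q (pairing opposite roots) or √227, √119 ∈ Q (other pairings), all impossible. Hence [Q(γ):Q] = 4 = [Q(√227, √119):Q], so Q(γ) = Q(√227, √119).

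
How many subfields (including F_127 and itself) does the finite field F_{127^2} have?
F_{127^2} has 2 subfields

The subfields of F_{p^n} are exactly the fields F_{p^d} for d | n (each is the fixed field of the unique index-d subgroup of Gal(F_{p^n}/F_p) ≅ Z/nZ). The divisors of n = 2 are {1, 2}, giving 2 subfields: F_{127^1}, F_{127^2}.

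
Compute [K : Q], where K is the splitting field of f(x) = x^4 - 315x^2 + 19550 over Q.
[K : Q] = 4

Solving the quadratic in x^2: x^2 = (315 ± √(315^2 - 4·19550))/2 = (315 ± √21025)/2 = (315 ± 145)/2, giving x^2 = 85 or x^2 = 230. So f(x) = (x^2 - 85)(x^2 - 230) and the roots of f are ±√85, ±√230. Hence the splitting field is K = Q(√85, √230). Since 85 and 230 are distinct squarefree integers > 1, their product 19550 is not a perfect square, so √230 ∉ Q(√85). By the tower law [K:Q] = [Q(√85,√230):Q(√85)] · [Q(√85):Q] = 2 · 2 = 4.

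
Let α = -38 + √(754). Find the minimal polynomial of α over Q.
m_α(x) = x^2 + 76x + 690

From α + 38 = √(754), squaring gives (α + 38)^2 = 754, i.e. α^2 + 76α + 1444 = 754, so α^2 + 76α + 690 = 0. The discriminant of x^2 + 76x + 690 is (76)^2 - 4·(690) = 5776 - 2760 = 3016, and 4·(754) is not a perfect square in Q since 754 is squarefree and ≠ 1. Hence x^2 + 76x + 690 is irreducible over Q and is the minimal polynomial of α.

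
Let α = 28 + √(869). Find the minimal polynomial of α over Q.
m_α(x) = x^2 - 56x - 85

From α - 28 = √(869), squaring gives (α - 28)^2 = 869, i.e. α^2 - 56α + 784 = 869, so α^2 - 56α - 85 = 0. The discriminant of x^2 - 56x - 85 is (-56)^2 - 4·(-85) = 3136 + 340 = 3476, and 4·(869) is not a perfect square in Q since 869 is squarefree and ≠ 1. Hence x^2 - 56x - 85 is irreducible over Q and is the minimal polynomial of α.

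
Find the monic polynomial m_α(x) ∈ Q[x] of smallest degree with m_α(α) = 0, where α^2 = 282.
m_α(x) = x^2 - 282

α satisfies α^2 - 282 = 0, so x^2 - 282 annihilates α. Since d = 282 is squarefree and ≠ 1, it is not a perfect square in Q, so x^2 - 282 has no rational root and is therefore irreducible over Q (a degree-2 polynomial over a field is irreducible iff it has no root). Hence m_α(x) = x^2 - 282.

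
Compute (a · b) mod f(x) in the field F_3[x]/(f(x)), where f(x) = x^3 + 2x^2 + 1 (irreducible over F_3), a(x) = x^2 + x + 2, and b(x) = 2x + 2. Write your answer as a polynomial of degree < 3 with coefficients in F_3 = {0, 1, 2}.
a · b ≡ 2 (mod f(x))

Multiply in F_3[x]: a(x)·b(x) = (x^2 + x + 2)·(2x + 2) = 2x^3 + x^2 + 1. This has degree ≥ 3, so divide by f(x) over F_3: 2x^3 + x^2 + 1 = (2)·(x^3 + 2x^2 + 1) + (2). Hence a·b ≡ 2 (mod f). (F_3[x]/(f) is a field with 3^3 = 27 elements since f is irreducible of degree 3.)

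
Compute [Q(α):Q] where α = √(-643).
[Q(α):Q] = 2

[Q(α):Q] equals the degree of the minimal polynomial of α. Here α^2 = -643 and x^2 + 643 is irreducible (d = -643 is squarefree, ≠ 1, hence not a square), so deg(m_α) = 2. Thus [Q(α):Q] = 2.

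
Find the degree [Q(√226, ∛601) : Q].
[Q(√226, ∛601) : Q] = 6

Let L = Q(√226, ∛601). Since Q(√226) ⊂ L and [Q(√226):Q] = 2, the tower law gives 2 | [L:Q]. Likewise Q(∛601) ⊂ L with [Q(∛601):Q] = 3 (because 601 is not a perfect cube), so 3 | [L:Q]. As gcd(2,3) = 1, [L:Q] is divisible by 6. Conversely L is generated over Q by √226 and ∛601, so [L:Q] ≤ 2·3 = 6. Therefore [Q(√226, ∛601) : Q] = 6.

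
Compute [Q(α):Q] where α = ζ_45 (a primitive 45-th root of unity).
[Q(α):Q] = 24

The minimal polynomial of ζ_45 over Q is the 45-th cyclotomic polynomial Φ_45(x), which is irreducible over Q and has degree φ(45) = 24. Hence [Q(α):Q] = φ(45) = 24.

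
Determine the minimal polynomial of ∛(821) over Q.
m_α(x) = x^3 - 821

α satisfies α^3 = 821, so x^3 - 821 annihilates α. By the rational root test, a rational root p/q (in lowest terms) of x^3 - 821 would satisfy p^3 = 821 q^3, forcing q = 1 and p^3 = 821; but 821 is not a perfect cube, contradiction. A monic cubic over Q with no rational root is irreducible (any nontrivial factorization would include a linear factor). Hence x^3 - 821 is the minimal polynomial of α, and in particular [Q(α):Q] = 3.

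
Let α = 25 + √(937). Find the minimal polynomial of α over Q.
m_α(x) = x^2 - 50x - 312

From α - 25 = √(937), squaring gives (α - 25)^2 = 937, i.e. α^2 - 50α + 625 = 937, so α^2 - 50α - 312 = 0. The discriminant of x^2 - 50x - 312 is (-50)^2 - 4·(-312) = 2500 + 1248 = 3748, and 4·(937) is not a perfect square in Q since 937 is squarefree and ≠ 1. Hence x^2 - 50x - 312 is irreducible over Q and is the minimal polynomial of α.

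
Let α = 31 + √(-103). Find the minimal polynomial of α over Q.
m_α(x) = x^2 - 62x + 1064

From α - 31 = √(-103), squaring gives (α - 31)^2 = -103, i.e. α^2 - 62α + 961 = -103, so α^2 - 62α + 1064 = 0. The discriminant of x^2 - 62x + 1064 is (-62)^2 - 4·(1064) = 3844 - 4256 = -412, and 4·(-103) is not a perfect square in Q since -103 is squarefree and ≠ 1. Hence x^2 - 62x + 1064 is irreducible over Q and is the minimal polynomial of α.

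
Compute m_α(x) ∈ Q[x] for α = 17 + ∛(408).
m_α(x) = x^3 - 51x^2 + 867x - 5321

Set β = α - 17 = ∛(408), so β^3 = 408. Then (α - 17)^3 - 408 = 0, i.e. α is a root of g(x) = (x - 17)^3 - 408 = x^3 - 51x^2 + 867x - 5321. Since g(x) = h(x - 17) where h(x) = x^3 - 408, and h is irreducible over Q (because 408 is not a perfect cube, so h has no rational root, and a monic cubic with no rational root is irreducible), g is also irreducible (irreducibility is preserved under the substitution x → x - 17). Hence m_α(x) = x^3 - 51x^2 + 867x - 5321.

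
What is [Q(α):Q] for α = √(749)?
[Q(α):Q] = 2

[Q(α):Q] equals the degree of the minimal polynomial of α. Here α^2 = 749 and x^2 - 749 is irreducible (d = 749 is squarefree, ≠ 1, hence not a square), so deg(m_α) = 2. Thus [Q(α):Q] = 2.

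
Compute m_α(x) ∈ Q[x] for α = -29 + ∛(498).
m_α(x) = x^3 + 87x^2 + 2523x + 23891

Set β = α + 29 = ∛(498), so β^3 = 498. Then (α + 29)^3 - 498 = 0, i.e. α is a root of g(x) = (x + 29)^3 - 498 = x^3 + 87x^2 + 2523x + 23891. Since g(x) = h(x + 29) where h(x) = x^3 - 498, and h is irreducible over Q (because 498 is not a perfect cube, so h has no rational root, and a monic cubic with no rational root is irreducible), g is also irreducible (irreducibility is preserved under the substitution x → x + 29). Hence m_α(x) = x^3 + 87x^2 + 2523x + 23891.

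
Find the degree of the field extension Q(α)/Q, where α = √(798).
[Q(α):Q] = 2

[Q(α):Q] equals the degree of the minimal polynomial of α. Here α^2 = 798 and x^2 - 798 is irreducible (d = 798 is squarefree, ≠ 1, hence not a square), so deg(m_α) = 2. Thus [Q(α):Q] = 2.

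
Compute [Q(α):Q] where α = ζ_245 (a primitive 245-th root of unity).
[Q(α):Q] = 168

The minimal polynomial of ζ_245 over Q is the 245-th cyclotomic polynomial Φ_245(x), which is irreducible over Q and has degree φ(245) = 168. Hence [Q(α):Q] = φ(245) = 168.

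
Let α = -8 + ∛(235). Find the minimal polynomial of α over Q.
m_α(x) = x^3 + 24x^2 + 192x + 277

Set β = α + 8 = ∛(235), so β^3 = 235. Then (α + 8)^3 - 235 = 0, i.e. α is a root of g(x) = (x + 8)^3 - 235 = x^3 + 24x^2 + 192x + 277. Since g(x) = h(x + 8) where h(x) = x^3 - 235, and h is irreducible over Q (because 235 is not a perfect cube, so h has no rational root, and a monic cubic with no rational root is irreducible), g is also irreducible (irreducibility is preserved under the substitution x → x + 8). Hence m_α(x) = x^3 + 24x^2 + 192x + 277.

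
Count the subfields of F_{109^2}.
F_{109^2} has 2 subfields

The subfields of F_{p^n} are exactly the fields F_{p^d} for d | n (each is the fixed field of the unique index-d subgroup of Gal(F_{p^n}/F_p) ≅ Z/nZ). The divisors of n = 2 are {1, 2}, giving 2 subfields: F_{109^1}, F_{109^2}.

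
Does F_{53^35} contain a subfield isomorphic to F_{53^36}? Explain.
No: F_{53^36} is not a subfield of F_{53^35}

F_{p^m} embeds in F_{p^n} iff m | n. Here 36 ∤ 35 (since 35 = 0·36 + 35 with remainder 35 ≠ 0), so F_{53^36} is not a subfield of F_{53^35}. Equivalently: if it were, the tower law would give 36 = [F_{53^36}:F_53] dividing [F_{53^35}:F_53] = 35, contradiction.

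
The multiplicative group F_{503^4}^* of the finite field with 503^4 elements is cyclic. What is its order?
|F_{503^4}^*| = 64013554080

F_{503^4} has 503^4 = 64013554081 elements; its multiplicative group consists of all nonzero elements, so |F_{503^4}^*| = 64013554081 - 1 = 64013554080. (It is cyclic since any finite subgroup of the multiplicative group of a field is cyclic.)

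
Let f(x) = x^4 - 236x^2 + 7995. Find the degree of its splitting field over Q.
[K : Q] = 4

Solving the quadratic in x^2: x^2 = (236 ± √(236^2 - 4·7995))/2 = (236 ± √23716)/2 = (236 ± 154)/2, giving x^2 = 41 or x^2 = 195. So f(x) = (x^2 - 41)(x^2 - 195) and the roots of f are ±√41, ±√195. Hence the splitting field is K = Q(√41, √195). Since 41 and 195 are distinct squarefree integers > 1, their product 7995 is not a perfect square, so √195 ∉ Q(√41). By the tower law [K:Q] = [Q(√41,√195):Q(√41)] · [Q(√41):Q] = 2 · 2 = 4.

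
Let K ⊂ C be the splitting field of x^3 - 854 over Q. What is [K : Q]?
[K : Q] = 6

The roots of x^3 - 854 are ∛854, ω∛854, ω^2∛854 where ω = e^(2πi/3) is a primitive cube root of unity, so K = Q(∛854, ω). Now [Q(∛854):Q] = 3 (since 854 is not a perfect cube, x^3 - 854 is irreducible) and [Q(ω):Q] = 2. Both 2 and 3 divide [K:Q], and [K:Q] ≤ 3·2 = 6, so [K:Q] = 6. (Equivalently: Q(∛854) ⊂ R but ω ∉ R, so [K : Q(∛854)] = 2.)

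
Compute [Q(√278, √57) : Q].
[Q(√278, √57) : Q] = 4

[Q(√278):Q] = 2 (min poly x^2 - 278, irreducible since 278 is squarefree > 1). For the top step, suppose √57 ∈ Q(√278), say √57 = c + d√278 with c, d ∈ Q. Squaring: 57 = c^2 + 278d^2 + 2cd√278. Since √278 ∉ Q this forces 2cd = 0. If d = 0 then √57 = c ∈ Q, contradicting 57 squarefree > 1. If c = 0 then 57 = 278d^2, so 278·57 = (278d)^2 is a perfect square in Q — but 278·57 = 15846 is not a perfect square (since 278 and 57 are distinct squarefree integers). Contradiction. Hence √57 ∉ Q(√278), so x^2 - 57 stays irreducible over Q(√278) and [Q(√278, √57) : Q(√278)] = 2. By the tower law, [Q(√278, √57) : Q] = 2 · 2 = 4.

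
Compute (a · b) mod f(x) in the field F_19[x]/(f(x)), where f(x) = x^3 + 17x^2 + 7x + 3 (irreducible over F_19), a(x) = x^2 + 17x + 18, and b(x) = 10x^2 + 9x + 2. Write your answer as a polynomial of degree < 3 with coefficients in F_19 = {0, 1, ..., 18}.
a · b ≡ 17x^2 + 8x + 9 (mod f(x))

Multiply in F_19[x]: a(x)·b(x) = (x^2 + 17x + 18)·(10x^2 + 9x + 2) = 10x^4 + 8x^3 + 12x^2 + 6x + 17. This has degree ≥ 3, so divide by f(x) over F_19: 10x^4 + 8x^3 + 12x^2 + 6x + 17 = (10x + 9)·(x^3 + 17x^2 + 7x + 3) + (17x^2 + 8x + 9). Hence a·b ≡ 17x^2 + 8x + 9 (mod f). (F_19[x]/(f) is a field with 19^3 = 6859 elements since f is irreducible of degree 3.)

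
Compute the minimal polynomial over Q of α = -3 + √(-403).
m_α(x) = x^2 + 6x + 412

From α + 3 = √(-403), squaring gives (α + 3)^2 = -403, i.e. α^2 + 6α + 9 = -403, so α^2 + 6α + 412 = 0. The discriminant of x^2 + 6x + 412 is (6)^2 - 4·(412) = 36 - 1648 = -1612, and 4·(-403) is not a perfect square in Q since -403 is squarefree and ≠ 1. Hence x^2 + 6x + 412 is irreducible over Q and is the minimal polynomial of α.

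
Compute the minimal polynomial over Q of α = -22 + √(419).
m_α(x) = x^2 + 44x + 65

From α + 22 = √(419), squaring gives (α + 22)^2 = 419, i.e. α^2 + 44α + 484 = 419, so α^2 + 44α + 65 = 0. The discriminant of x^2 + 44x + 65 is (44)^2 - 4·(65) = 1936 - 260 = 1676, and 4·(419) is not a perfect square in Q since 419 is squarefree and ≠ 1. Hence x^2 + 44x + 65 is irreducible over Q and is the minimal polynomial of α.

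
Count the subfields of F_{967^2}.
F_{967^2} has 2 subfields

The subfields of F_{p^n} are exactly the fields F_{p^d} for d | n (each is the fixed field of the unique index-d subgroup of Gal(F_{p^n}/F_p) ≅ Z/nZ). The divisors of n = 2 are {1, 2}, giving 2 subfields: F_{967^1}, F_{967^2}.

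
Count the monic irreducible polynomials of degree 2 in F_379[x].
There are 71631 monic irreducible polynomials of degree 2 over F_379

Each element of F_{379^2} that lies in no proper subfield is a root of exactly one monic irreducible of degree 2 over F_379, and each such polynomial has 2 distinct roots in F_{379^2}. By Möbius inversion the count is N_379(2) = (1/2) Σ_{d|2} μ(2/d) · 379^d = (1/2)(μ(2)·379^1 + μ(1)·379^2) = 143262/2 = 71631.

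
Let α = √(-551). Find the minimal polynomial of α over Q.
m_α(x) = x^2 + 551

α satisfies α^2 + 551 = 0, so x^2 + 551 annihilates α. Since d = -551 is squarefree and ≠ 1, it is not a perfect square in Q, so x^2 + 551 has no rational root and is therefore irreducible over Q (a degree-2 polynomial over a field is irreducible iff it has no root). Hence m_α(x) = x^2 + 551.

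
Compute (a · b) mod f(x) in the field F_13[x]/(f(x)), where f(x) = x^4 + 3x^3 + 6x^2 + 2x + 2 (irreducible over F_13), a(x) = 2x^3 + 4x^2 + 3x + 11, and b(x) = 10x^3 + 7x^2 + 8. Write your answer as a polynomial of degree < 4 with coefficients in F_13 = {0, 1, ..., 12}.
a · b ≡ 2x^3 + 7x^2 + 7x + 7 (mod f(x))

Multiply in F_13[x]: a(x)·b(x) = (2x^3 + 4x^2 + 3x + 11)·(10x^3 + 7x^2 + 8) = 7x^6 + 2x^5 + 6x^4 + 4x^3 + 5x^2 + 11x + 10. This has degree ≥ 4, so divide by f(x) over F_13: 7x^6 + 2x^5 + 6x^4 + 4x^3 + 5x^2 + 11x + 10 = (7x^2 + 7x + 8)·(x^4 + 3x^3 + 6x^2 + 2x + 2) + (2x^3 + 7x^2 + 7x + 7). Hence a·b ≡ 2x^3 + 7x^2 + 7x + 7 (mod f). (F_13[x]/(f) is a field with 13^4 = 28561 elements since f is irreducible of degree 4.)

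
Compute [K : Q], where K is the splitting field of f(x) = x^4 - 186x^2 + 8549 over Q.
[K : Q] = 4

Solving the quadratic in x^2: x^2 = (186 ± √(186^2 - 4·8549))/2 = (186 ± √400)/2 = (186 ± 20)/2, giving x^2 = 83 or x^2 = 103. So f(x) = (x^2 - 83)(x^2 - 103) and the roots of f are ±√83, ±√103. Hence the splitting field is K = Q(√83, √103). Since 83 and 103 are distinct squarefree integers > 1, their product 8549 is not a perfect square, so √103 ∉ Q(√83). By the tower law [K:Q] = [Q(√83,√103):Q(√83)] · [Q(√83):Q] = 2 · 2 = 4.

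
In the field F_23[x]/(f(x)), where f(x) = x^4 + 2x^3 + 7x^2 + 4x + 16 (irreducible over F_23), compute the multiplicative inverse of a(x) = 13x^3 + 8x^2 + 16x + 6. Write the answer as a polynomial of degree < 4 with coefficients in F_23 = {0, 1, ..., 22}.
a(x)^(-1) ≡ 6x^3 + 16x^2 + 3x + 4 (mod f(x))

Since f is irreducible over F_23, F_23[x]/(f) is a field and a(x) ≠ 0 has an inverse. Apply the extended Euclidean algorithm to f(x) and a(x) in F_23[x]: f(x) = (16x + 8)·a(x) + (9x^2 + 10x + 14);  a(x) = (4x + 22)·(9x^2 + 10x + 14) + (16x + 20);  (9x^2 + 10x + 14) = (2x + 1)·(16x + 20) + (17). The last nonzero remainder is the constant 17 = gcd(f, a) in F_23. Back-substituting through the division chain expresses 17 = s(x)·a(x) + t(x)·f(x) with s(x) ≡ 10x^3 + 19x^2 + 5x + 22 (mod f), so (10x^3 + 19x^2 + 5x + 22)·a(x) ≡ 17 (mod f). Multiplying by 17^(-1) ≡ 19 in F_23 gives a(x)^(-1) ≡ 19·(10x^3 + 19x^2 + 5x + 22) ≡ 6x^3 + 16x^2 + 3x + 4 (mod f). Check: (13x^3 + 8x^2 + 16x + 6)·(6x^3 + 16x^2 + 3x + 4) = 9x^6 + 3x^5 + 10x^4 + 15x^2 + 13x + 1 ≡ 1 (mod x^4 + 2x^3 + 7x^2 + 4x + 16).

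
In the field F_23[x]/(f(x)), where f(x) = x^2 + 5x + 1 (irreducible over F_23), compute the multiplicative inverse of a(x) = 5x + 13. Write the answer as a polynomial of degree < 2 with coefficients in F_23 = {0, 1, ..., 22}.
a(x)^(-1) ≡ 19x + 18 (mod f(x))

Since f is irreducible over F_23, F_23[x]/(f) is a field and a(x) ≠ 0 has an inverse. Apply the extended Euclidean algorithm to f(x) and a(x) in F_23[x]: f(x) = (14x + 6)·a(x) + (15). The last nonzero remainder is the constant 15 = gcd(f, a) in F_23. Back-substituting through the division chain expresses 15 = s(x)·a(x) + t(x)·f(x) with s(x) ≡ 9x + 17 (mod f), so (9x + 17)·a(x) ≡ 15 (mod f). Multiplying by 15^(-1) ≡ 20 in F_23 gives a(x)^(-1) ≡ 20·(9x + 17) ≡ 19x + 18 (mod f). Check: (5x + 13)·(19x + 18) = 3x^2 + 15x + 4 ≡ 1 (mod x^2 + 5x + 1).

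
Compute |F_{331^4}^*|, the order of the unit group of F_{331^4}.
|F_{331^4}^*| = 12003612720

F_{331^4} has 331^4 = 12003612721 elements; its multiplicative group consists of all nonzero elements, so |F_{331^4}^*| = 12003612721 - 1 = 12003612720. (It is cyclic since any finite subgroup of the multiplicative group of a field is cyclic.)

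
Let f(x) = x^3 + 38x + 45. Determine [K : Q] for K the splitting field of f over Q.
[K : Q] = 6

By the rational root test, any rational root of the monic integer polynomial f(x) = x^3 + 38x + 45 must be an integer dividing the constant term 45, i.e. one of ±{1, 3, 5, 9, 15, 45}. Evaluating: f(1) = 84, f(-1) = 6, f(3) = 186, f(-3) = -96, f(5) = 360, f(-5) = -270, f(9) = 1116, f(-9) = -1026, f(15) = 3990, f(-15) = -3900, f(45) = 92880, f(-45) = -92790; none is 0, so f has no rational root and is therefore irreducible over Q (a cubic with no linear factor over a field is irreducible). For an irreducible cubic, the Galois group is A_3 or S_3 according as the discriminant disc(f) = -4a^3 - 27b^2 = -4·(38)^3 - 27·(45)^2 = -274163 is or is not a square in Q. Here disc(f) = -274163 is not a perfect square in Q, so the Galois group of f over Q is not contained in A_3 and must be all of S_3. The splitting field has degree |S_3| = 6 over Q, so [K : Q] = 6.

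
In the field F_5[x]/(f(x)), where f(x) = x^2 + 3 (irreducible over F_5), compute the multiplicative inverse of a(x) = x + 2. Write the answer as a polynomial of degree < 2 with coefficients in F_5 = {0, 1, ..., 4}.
a(x)^(-1) ≡ 2x + 1 (mod f(x))

Since f is irreducible over F_5, F_5[x]/(f) is a field and a(x) ≠ 0 has an inverse. Apply the extended Euclidean algorithm to f(x) and a(x) in F_5[x]: f(x) = (x + 3)·a(x) + (2). The last nonzero remainder is the constant 2 = gcd(f, a) in F_5. Back-substituting through the division chain expresses 2 = s(x)·a(x) + t(x)·f(x) with s(x) ≡ 4x + 2 (mod f), so (4x + 2)·a(x) ≡ 2 (mod f). Multiplying by 2^(-1) ≡ 3 in F_5 gives a(x)^(-1) ≡ 3·(4x + 2) ≡ 2x + 1 (mod f). Check: (x + 2)·(2x + 1) = 2x^2 + 2 ≡ 1 (mod x^2 + 3).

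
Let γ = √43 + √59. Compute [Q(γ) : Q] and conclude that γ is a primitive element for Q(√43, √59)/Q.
[Q(γ) : Q] = 4 (equivalently, Q(γ) = Q(√43, √59))

Obviously Q(γ) ⊆ Q(√43, √59), and [Q(√43, √59):Q] = 4 (since 43, 59 are distinct squarefree integers > 1 with 2537 not a perfect square). To show equality we compute the minimal polynomial of γ. From γ = √43 + √59: γ^2 = 43 + 2√(2537) + 59 = 102 + 2√(2537), so γ^2 - 102 = 2√(2537); squaring, (γ^2 - 102)^2 = 4·2537, i.e. γ^4 - 204γ^2 + 10404 - 10148 = 0, i.e. γ^4 - 204γ^2 + 256 = 0. So γ is a root of x^4 - 204x^2 + 256. This polynomial is irreducible over Q: it has no rational root (each ±√43 ± √59 is irrational), and any factorization into two quadratics over Q would force √(2537) ∈ Q (pairing opposite roots) or √43, √59 ∈ Q (other pairings), all impossible. Hence [Q(γ):Q] = 4 = [Q(√43, √59):Q], so Q(γ) = Q(√43, √59).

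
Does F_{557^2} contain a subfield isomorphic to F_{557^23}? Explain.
No: F_{557^23} is not a subfield of F_{557^2}

F_{p^m} embeds in F_{p^n} iff m | n. Here 23 ∤ 2 (since 2 = 0·23 + 2 with remainder 2 ≠ 0), so F_{557^23} is not a subfield of F_{557^2}. Equivalently: if it were, the tower law would give 23 = [F_{557^23}:F_557] dividing [F_{557^2}:F_557] = 2, contradiction.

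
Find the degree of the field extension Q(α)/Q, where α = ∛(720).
[Q(α):Q] = 3

The minimal polynomial of α is x^3 - 720, irreducible over Q since 720 is not a perfect cube (so x^3 - 720 has no rational root). Hence [Q(α):Q] = deg(m_α) = 3.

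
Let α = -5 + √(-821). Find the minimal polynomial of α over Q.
m_α(x) = x^2 + 10x + 846

From α + 5 = √(-821), squaring gives (α + 5)^2 = -821, i.e. α^2 + 10α + 25 = -821, so α^2 + 10α + 846 = 0. The discriminant of x^2 + 10x + 846 is (10)^2 - 4·(846) = 100 - 3384 = -3284, and 4·(-821) is not a perfect square in Q since -821 is squarefree and ≠ 1. Hence x^2 + 10x + 846 is irreducible over Q and is the minimal polynomial of α.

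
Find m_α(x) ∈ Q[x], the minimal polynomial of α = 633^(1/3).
m_α(x) = x^3 - 633

α satisfies α^3 = 633, so x^3 - 633 annihilates α. By the rational root test, a rational root p/q (in lowest terms) of x^3 - 633 would satisfy p^3 = 633 q^3, forcing q = 1 and p^3 = 633; but 633 is not a perfect cube, contradiction. A monic cubic over Q with no rational root is irreducible (any nontrivial factorization would include a linear factor). Hence x^3 - 633 is the minimal polynomial of α, and in particular [Q(α):Q] = 3.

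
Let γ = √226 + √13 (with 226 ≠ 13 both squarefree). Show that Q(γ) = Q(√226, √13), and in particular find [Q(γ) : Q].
[Q(γ) : Q] = 4 (equivalently, Q(γ) = Q(√226, √13))

Obviously Q(γ) ⊆ Q(√226, √13), and [Q(√226, √13):Q] = 4 (since 226, 13 are distinct squarefree integers > 1 with 2938 not a perfect square). To show equality we compute the minimal polynomial of γ. From γ = √226 + √13: γ^2 = 226 + 2√(2938) + 13 = 239 + 2√(2938), so γ^2 - 239 = 2√(2938); squaring, (γ^2 - 239)^2 = 4·2938, i.e. γ^4 - 478γ^2 + 57121 - 11752 = 0, i.e. γ^4 - 478γ^2 + 45369 = 0. So γ is a root of x^4 - 478x^2 + 45369. This polynomial is irreducible over Q: it has no rational root (each ±√226 ± √13 is irrational), and any factorization into two quadratics over Q would force √(2938) ∈ Q (pairing opposite roots) or √226, √13 ∈ Q (other pairings), all impossible. Hence [Q(γ):Q] = 4 = [Q(√226, √13):Q], so Q(γ) = Q(√226, √13).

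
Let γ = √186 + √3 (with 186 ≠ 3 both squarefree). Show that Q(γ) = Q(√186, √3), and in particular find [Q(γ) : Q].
[Q(γ) : Q] = 4 (equivalently, Q(γ) = Q(√186, √3))

Obviously Q(γ) ⊆ Q(√186, √3), and [Q(√186, √3):Q] = 4 (since 186, 3 are distinct squarefree integers > 1 with 558 not a perfect square). To show equality we compute the minimal polynomial of γ. From γ = √186 + √3: γ^2 = 186 + 2√(558) + 3 = 189 + 2√(558), so γ^2 - 189 = 2√(558); squaring, (γ^2 - 189)^2 = 4·558, i.e. γ^4 - 378γ^2 + 35721 - 2232 = 0, i.e. γ^4 - 378γ^2 + 33489 = 0. So γ is a root of x^4 - 378x^2 + 33489. This polynomial is irreducible over Q: it has no rational root (each ±√186 ± √3 is irrational), and any factorization into two quadratics over Q would force √(558) ∈ Q (pairing opposite roots) or √186, √3 ∈ Q (other pairings), all impossible. Hence [Q(γ):Q] = 4 = [Q(√186, √3):Q], so Q(γ) = Q(√186, √3).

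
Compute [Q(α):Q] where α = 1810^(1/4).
[Q(α):Q] = 4

α is a root of x^4 - 1810. By Eisenstein's criterion at the prime p = 2 (which divides the constant term 1810 but p^2 = 4 does not, since 1810 is squarefree), x^4 - 1810 is irreducible over Q. Hence [Q(α):Q] = 4.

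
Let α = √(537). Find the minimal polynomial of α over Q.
m_α(x) = x^2 - 537

α satisfies α^2 - 537 = 0, so x^2 - 537 annihilates α. Since d = 537 is squarefree and ≠ 1, it is not a perfect square in Q, so x^2 - 537 has no rational root and is therefore irreducible over Q (a degree-2 polynomial over a field is irreducible iff it has no root). Hence m_α(x) = x^2 - 537.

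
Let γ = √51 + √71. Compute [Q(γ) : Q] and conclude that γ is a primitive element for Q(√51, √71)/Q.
[Q(γ) : Q] = 4 (equivalently, Q(γ) = Q(√51, √71))

Obviously Q(γ) ⊆ Q(√51, √71), and [Q(√51, √71):Q] = 4 (since 51, 71 are distinct squarefree integers > 1 with 3621 not a perfect square). To show equality we compute the minimal polynomial of γ. From γ = √51 + √71: γ^2 = 51 + 2√(3621) + 71 = 122 + 2√(3621), so γ^2 - 122 = 2√(3621); squaring, (γ^2 - 122)^2 = 4·3621, i.e. γ^4 - 244γ^2 + 14884 - 14484 = 0, i.e. γ^4 - 244γ^2 + 400 = 0. So γ is a root of x^4 - 244x^2 + 400. This polynomial is irreducible over Q: it has no rational root (each ±√51 ± √71 is irrational), and any factorization into two quadratics over Q would force √(3621) ∈ Q (pairing opposite roots) or √51, √71 ∈ Q (other pairings), all impossible. Hence [Q(γ):Q] = 4 = [Q(√51, √71):Q], so Q(γ) = Q(√51, √71).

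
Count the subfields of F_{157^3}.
F_{157^3} has 2 subfields

The subfields of F_{p^n} are exactly the fields F_{p^d} for d | n (each is the fixed field of the unique index-d subgroup of Gal(F_{p^n}/F_p) ≅ Z/nZ). The divisors of n = 3 are {1, 3}, giving 2 subfields: F_{157^1}, F_{157^3}.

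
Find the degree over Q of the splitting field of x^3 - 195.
[K : Q] = 6

The roots of x^3 - 195 are ∛195, ω∛195, ω^2∛195 where ω = e^(2πi/3) is a primitive cube root of unity, so K = Q(∛195, ω). Now [Q(∛195):Q] = 3 (since 195 is not a perfect cube, x^3 - 195 is irreducible) and [Q(ω):Q] = 2. Both 2 and 3 divide [K:Q], and [K:Q] ≤ 3·2 = 6, so [K:Q] = 6. (Equivalently: Q(∛195) ⊂ R but ω ∉ R, so [K : Q(∛195)] = 2.)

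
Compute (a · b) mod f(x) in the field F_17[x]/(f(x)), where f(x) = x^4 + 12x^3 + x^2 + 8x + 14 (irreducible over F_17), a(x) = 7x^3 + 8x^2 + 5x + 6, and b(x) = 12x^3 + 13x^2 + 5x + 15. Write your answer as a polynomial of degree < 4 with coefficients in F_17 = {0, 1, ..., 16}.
a · b ≡ 14x^3 + 16x + 3 (mod f(x))

Multiply in F_17[x]: a(x)·b(x) = (7x^3 + 8x^2 + 5x + 6)·(12x^3 + 13x^2 + 5x + 15) = 16x^6 + 12x^4 + 10x^3 + 2x^2 + 3x + 5. This has degree ≥ 4, so divide by f(x) over F_17: 16x^6 + 12x^4 + 10x^3 + 2x^2 + 3x + 5 = (16x^2 + 12x + 5)·(x^4 + 12x^3 + x^2 + 8x + 14) + (14x^3 + 16x + 3). Hence a·b ≡ 14x^3 + 16x + 3 (mod f). (F_17[x]/(f) is a field with 17^4 = 83521 elements since f is irreducible of degree 4.)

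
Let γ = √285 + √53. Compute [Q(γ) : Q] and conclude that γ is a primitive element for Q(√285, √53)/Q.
[Q(γ) : Q] = 4 (equivalently, Q(γ) = Q(√285, √53))

Obviously Q(γ) ⊆ Q(√285, √53), and [Q(√285, √53):Q] = 4 (since 285, 53 are distinct squarefree integers > 1 with 15105 not a perfect square). To show equality we compute the minimal polynomial of γ. From γ = √285 + √53: γ^2 = 285 + 2√(15105) + 53 = 338 + 2√(15105), so γ^2 - 338 = 2√(15105); squaring, (γ^2 - 338)^2 = 4·15105, i.e. γ^4 - 676γ^2 + 114244 - 60420 = 0, i.e. γ^4 - 676γ^2 + 53824 = 0. So γ is a root of x^4 - 676x^2 + 53824. This polynomial is irreducible over Q: it has no rational root (each ±√285 ± √53 is irrational), and any factorization into two quadratics over Q would force √(15105) ∈ Q (pairing opposite roots) or √285, √53 ∈ Q (other pairings), all impossible. Hence [Q(γ):Q] = 4 = [Q(√285, √53):Q], so Q(γ) = Q(√285, √53).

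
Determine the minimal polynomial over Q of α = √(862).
m_α(x) = x^2 - 862

α satisfies α^2 - 862 = 0, so x^2 - 862 annihilates α. Since d = 862 is squarefree and ≠ 1, it is not a perfect square in Q, so x^2 - 862 has no rational root and is therefore irreducible over Q (a degree-2 polynomial over a field is irreducible iff it has no root). Hence m_α(x) = x^2 - 862.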